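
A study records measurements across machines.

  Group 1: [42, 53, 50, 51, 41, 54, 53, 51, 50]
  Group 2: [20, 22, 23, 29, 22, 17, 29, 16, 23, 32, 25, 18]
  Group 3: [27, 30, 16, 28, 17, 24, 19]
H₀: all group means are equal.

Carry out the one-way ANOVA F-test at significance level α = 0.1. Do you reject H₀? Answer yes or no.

Group means [49.44, 23.00, 23.00], grand mean 31.500
SSB = Σnᵢ(x̄ᵢ−x̄)² = 4270.778; SSW = ΣΣ(x−x̄ᵢ)² = 648.222
MSB = 4270.778/2 = 2135.3889; MSW = 648.222/25 = 25.9289
F = MSB/MSW = 82.3556
df = (2, 25)
p-value (upper-tail) = 0.00000
At α=0.1: p < α → reject H₀

reject H₀: yes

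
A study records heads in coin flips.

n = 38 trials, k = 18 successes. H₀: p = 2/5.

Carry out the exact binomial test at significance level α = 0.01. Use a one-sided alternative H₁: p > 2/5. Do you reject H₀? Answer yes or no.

reject H₀: no

Exact binomial: n=38, k=18, p₀=2/5=0.4000
P(X≥18) from Σ C(n,i)·p₀^i·(1−p₀)^(n−i)
p-value (one-sided, H₁ greater) = 0.22195
At α=0.01: p ≥ α → fail to reject H₀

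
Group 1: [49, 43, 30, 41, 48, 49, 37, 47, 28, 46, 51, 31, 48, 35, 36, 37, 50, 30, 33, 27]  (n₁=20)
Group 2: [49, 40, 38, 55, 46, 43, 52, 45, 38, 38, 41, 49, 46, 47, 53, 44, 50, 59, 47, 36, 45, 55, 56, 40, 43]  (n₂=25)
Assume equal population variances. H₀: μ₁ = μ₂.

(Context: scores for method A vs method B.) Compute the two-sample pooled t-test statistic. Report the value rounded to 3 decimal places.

x̄₁=39.800, s₁=8.295, n₁=20
x̄₂=46.200, s₂=6.338, n₂=25
s_p² = [19·8.295² + 24·6.338²]/43 = 52.8186
SE = √(s_p²·(1/20+1/25)) = 2.1803
t = (39.800−46.200)/2.1803 = -2.9354
df = 43

test statistic = -2.935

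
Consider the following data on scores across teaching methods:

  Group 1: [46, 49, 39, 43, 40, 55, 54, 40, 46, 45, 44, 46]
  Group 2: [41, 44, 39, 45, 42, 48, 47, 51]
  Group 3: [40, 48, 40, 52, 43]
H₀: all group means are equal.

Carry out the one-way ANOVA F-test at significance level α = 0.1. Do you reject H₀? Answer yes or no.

reject H₀: no

Group means [45.58, 44.62, 44.60], grand mean 45.080
SSB = Σnᵢ(x̄ᵢ−x̄)² = 5.848; SSW = ΣΣ(x−x̄ᵢ)² = 507.992
MSB = 5.848/2 = 2.9242; MSW = 507.992/22 = 23.0905
F = MSB/MSW = 0.1266
df = (2, 22)
p-value (upper-tail) = 0.88169
At α=0.1: p ≥ α → fail to reject H₀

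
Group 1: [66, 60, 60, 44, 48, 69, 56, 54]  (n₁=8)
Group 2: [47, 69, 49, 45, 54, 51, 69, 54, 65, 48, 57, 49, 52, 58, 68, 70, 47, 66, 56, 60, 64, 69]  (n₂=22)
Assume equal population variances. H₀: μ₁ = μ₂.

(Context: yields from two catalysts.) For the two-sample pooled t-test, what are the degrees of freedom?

degrees of freedom = 28

df = n₁ + n₂ − 2 = 8 + 22 − 2 = 28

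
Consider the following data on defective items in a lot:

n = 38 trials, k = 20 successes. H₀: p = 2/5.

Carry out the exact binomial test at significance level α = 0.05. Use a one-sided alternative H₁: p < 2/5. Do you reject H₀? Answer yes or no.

reject H₀: no

Exact binomial: n=38, k=20, p₀=2/5=0.4000
P(X≤20) from Σ C(n,i)·p₀^i·(1−p₀)^(n−i)
p-value (one-sided, H₁ less) = 0.95912
At α=0.05: p ≥ α → fail to reject H₀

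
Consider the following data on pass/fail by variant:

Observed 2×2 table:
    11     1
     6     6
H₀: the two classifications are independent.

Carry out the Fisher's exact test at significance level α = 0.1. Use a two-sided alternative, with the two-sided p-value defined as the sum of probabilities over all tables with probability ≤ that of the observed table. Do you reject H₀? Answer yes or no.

reject H₀: yes

Margins: r₁=12, r₂=12, c₁=17, c₂=7, n=24
p_obs = C(12,11)·C(12,6)/C(24,17); sum pmf over tables with pmf ≤ p_obs
p-value (two-sided) = 0.06865
At α=0.1: p < α → reject H₀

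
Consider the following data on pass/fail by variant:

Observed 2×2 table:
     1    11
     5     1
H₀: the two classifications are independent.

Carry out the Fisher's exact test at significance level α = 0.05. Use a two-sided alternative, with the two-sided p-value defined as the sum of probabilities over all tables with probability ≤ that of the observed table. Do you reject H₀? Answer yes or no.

reject H₀: yes

Margins: r₁=12, r₂=6, c₁=6, c₂=12, n=18
p_obs = C(12,1)·C(6,5)/C(18,6); sum pmf over tables with pmf ≤ p_obs
p-value (two-sided) = 0.00393
At α=0.05: p < α → reject H₀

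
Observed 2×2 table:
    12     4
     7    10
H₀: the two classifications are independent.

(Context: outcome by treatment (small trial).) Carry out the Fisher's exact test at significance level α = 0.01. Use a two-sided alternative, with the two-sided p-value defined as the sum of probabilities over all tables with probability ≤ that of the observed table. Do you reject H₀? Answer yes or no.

Margins: r₁=16, r₂=17, c₁=19, c₂=14, n=33
p_obs = C(16,12)·C(17,7)/C(33,19); sum pmf over tables with pmf ≤ p_obs
p-value (two-sided) = 0.07986
At α=0.01: p ≥ α → fail to reject H₀

reject H₀: no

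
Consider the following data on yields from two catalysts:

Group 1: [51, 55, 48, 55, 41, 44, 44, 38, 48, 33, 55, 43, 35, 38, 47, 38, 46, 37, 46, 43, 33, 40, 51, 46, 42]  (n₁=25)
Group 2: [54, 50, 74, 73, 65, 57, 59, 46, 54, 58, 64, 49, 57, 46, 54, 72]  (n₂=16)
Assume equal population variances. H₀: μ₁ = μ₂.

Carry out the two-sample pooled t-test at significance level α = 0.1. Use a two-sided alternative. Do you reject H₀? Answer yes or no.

reject H₀: yes

x̄₁=43.880, s₁=6.534, n₁=25
x̄₂=58.250, s₂=9.110, n₂=16
s_p² = [24·6.534² + 15·9.110²]/39 = 58.1959
SE = √(s_p²·(1/25+1/16)) = 2.4424
t = (43.880−58.250)/2.4424 = -5.8837
df = 39
p-value (two-sided) = 0.00000
At α=0.1: p < α → reject H₀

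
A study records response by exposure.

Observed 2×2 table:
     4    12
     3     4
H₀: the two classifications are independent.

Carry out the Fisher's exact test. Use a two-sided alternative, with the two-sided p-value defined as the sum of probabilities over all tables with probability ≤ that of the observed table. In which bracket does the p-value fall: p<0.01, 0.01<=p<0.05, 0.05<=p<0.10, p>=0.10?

p-value bracket: p>=0.10

Margins: r₁=16, r₂=7, c₁=7, c₂=16, n=23
p_obs = C(16,4)·C(7,3)/C(23,7); sum pmf over tables with pmf ≤ p_obs
p-value (two-sided) = 0.62584
→ bracket: p>=0.10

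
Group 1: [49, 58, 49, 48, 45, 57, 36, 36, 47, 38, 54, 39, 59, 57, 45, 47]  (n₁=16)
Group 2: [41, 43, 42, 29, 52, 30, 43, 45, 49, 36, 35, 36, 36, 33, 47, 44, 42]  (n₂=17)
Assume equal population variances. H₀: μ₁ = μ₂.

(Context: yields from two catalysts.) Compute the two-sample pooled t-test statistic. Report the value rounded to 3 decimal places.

test statistic = 3.033

x̄₁=47.750, s₁=7.785, n₁=16
x̄₂=40.176, s₂=6.541, n₂=17
s_p² = [15·7.785² + 16·6.541²]/31 = 51.4023
SE = √(s_p²·(1/16+1/17)) = 2.4973
t = (47.750−40.176)/2.4973 = 3.0327
df = 31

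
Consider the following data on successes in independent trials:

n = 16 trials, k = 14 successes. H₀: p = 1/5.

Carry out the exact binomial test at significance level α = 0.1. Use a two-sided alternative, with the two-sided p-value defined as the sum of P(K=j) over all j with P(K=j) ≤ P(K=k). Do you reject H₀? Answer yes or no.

reject H₀: yes

Exact binomial: n=16, k=14, p₀=1/5=0.2000
P(X=j) = C(n,j)·p₀^j·(1−p₀)^(n−j); p = Σ P(X=j) over j with P(X=j) ≤ P(X=14)
p-value (two-sided) = 0.00000
At α=0.1: p < α → reject H₀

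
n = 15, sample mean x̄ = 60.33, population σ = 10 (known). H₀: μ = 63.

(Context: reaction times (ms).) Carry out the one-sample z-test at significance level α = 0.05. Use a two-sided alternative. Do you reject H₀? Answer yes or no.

reject H₀: no

SE = σ/√n = 10/√15 = 2.5820
z = (x̄−μ₀)/SE = (60.33−63)/2.5820 = -1.0341
p-value (two-sided) = 0.30110
At α=0.05: p ≥ α → fail to reject H₀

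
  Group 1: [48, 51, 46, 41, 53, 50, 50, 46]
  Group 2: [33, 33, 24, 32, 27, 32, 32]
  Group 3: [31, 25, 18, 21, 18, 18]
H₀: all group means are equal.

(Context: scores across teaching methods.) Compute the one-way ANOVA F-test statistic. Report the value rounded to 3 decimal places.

Group means [48.12, 30.43, 21.83], grand mean 34.714
SSB = Σnᵢ(x̄ᵢ−x̄)² = 2562.863; SSW = ΣΣ(x−x̄ᵢ)² = 311.423
MSB = 2562.863/2 = 1281.4315; MSW = 311.423/18 = 17.3013
F = MSB/MSW = 74.0658
df = (2, 18)

test statistic = 74.066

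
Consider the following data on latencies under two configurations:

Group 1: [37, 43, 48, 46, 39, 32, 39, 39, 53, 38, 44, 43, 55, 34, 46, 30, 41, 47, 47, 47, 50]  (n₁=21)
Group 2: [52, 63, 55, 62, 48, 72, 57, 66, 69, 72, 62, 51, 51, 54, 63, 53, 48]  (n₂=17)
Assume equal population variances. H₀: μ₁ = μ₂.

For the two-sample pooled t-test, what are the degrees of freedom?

df = n₁ + n₂ − 2 = 21 + 17 − 2 = 36

degrees of freedom = 36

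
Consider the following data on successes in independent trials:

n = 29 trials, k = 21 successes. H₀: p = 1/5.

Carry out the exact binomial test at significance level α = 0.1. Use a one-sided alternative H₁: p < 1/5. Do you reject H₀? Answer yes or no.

reject H₀: no

Exact binomial: n=29, k=21, p₀=1/5=0.2000
P(X≤21) from Σ C(n,i)·p₀^i·(1−p₀)^(n−i)
p-value (one-sided, H₁ less) = 1.00000
At α=0.1: p ≥ α → fail to reject H₀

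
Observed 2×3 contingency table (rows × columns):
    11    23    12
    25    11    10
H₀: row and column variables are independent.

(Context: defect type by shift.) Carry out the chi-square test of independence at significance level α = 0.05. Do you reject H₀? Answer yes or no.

reject H₀: yes

Row totals [46, 46], col totals [36, 34, 22], n=92
χ² = (11−18.00)²/18.00 + (23−17.00)²/17.00 + (12−11.00)²/11.00 + (25−18.00)²/18.00 + (11−17.00)²/17.00 + (10−11.00)²/11.00 = 9.8616
df = 2
p-value (upper-tail) = 0.00722
At α=0.05: p < α → reject H₀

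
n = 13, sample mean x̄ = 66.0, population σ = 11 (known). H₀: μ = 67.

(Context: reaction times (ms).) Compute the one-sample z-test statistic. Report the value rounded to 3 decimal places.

test statistic = -0.328

SE = σ/√n = 11/√13 = 3.0509
z = (x̄−μ₀)/SE = (66.0−67)/3.0509 = -0.3278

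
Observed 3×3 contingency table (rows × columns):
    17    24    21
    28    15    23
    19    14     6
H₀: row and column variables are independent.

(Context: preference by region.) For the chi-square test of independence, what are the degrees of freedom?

degrees of freedom = 4

df = (r−1)(c−1) = (3−1)·(3−1) = 4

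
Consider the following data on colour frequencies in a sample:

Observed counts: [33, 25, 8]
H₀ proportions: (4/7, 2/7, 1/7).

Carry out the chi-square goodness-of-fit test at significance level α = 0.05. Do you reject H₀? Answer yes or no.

reject H₀: no

n = 66; E_i = n·p_i = [37.71, 18.86, 9.43]
χ² = (33−37.71)²/37.71 + (25−18.86)²/18.86 + (8−9.43)²/9.43 = 2.8068
df = 2
p-value (upper-tail) = 0.24576
At α=0.05: p ≥ α → fail to reject H₀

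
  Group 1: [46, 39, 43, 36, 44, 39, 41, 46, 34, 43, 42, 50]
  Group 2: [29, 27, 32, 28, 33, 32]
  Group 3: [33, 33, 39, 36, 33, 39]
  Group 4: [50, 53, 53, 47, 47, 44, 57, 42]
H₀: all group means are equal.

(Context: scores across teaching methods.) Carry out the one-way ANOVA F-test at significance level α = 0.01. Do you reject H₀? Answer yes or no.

Group means [41.92, 30.17, 35.50, 49.12], grand mean 40.312
SSB = Σnᵢ(x̄ᵢ−x̄)² = 1408.750; SSW = ΣΣ(x−x̄ᵢ)² = 474.125
MSB = 1408.750/3 = 469.5833; MSW = 474.125/28 = 16.9330
F = MSB/MSW = 27.7318
df = (3, 28)
p-value (upper-tail) = 0.00000
At α=0.01: p < α → reject H₀

reject H₀: yes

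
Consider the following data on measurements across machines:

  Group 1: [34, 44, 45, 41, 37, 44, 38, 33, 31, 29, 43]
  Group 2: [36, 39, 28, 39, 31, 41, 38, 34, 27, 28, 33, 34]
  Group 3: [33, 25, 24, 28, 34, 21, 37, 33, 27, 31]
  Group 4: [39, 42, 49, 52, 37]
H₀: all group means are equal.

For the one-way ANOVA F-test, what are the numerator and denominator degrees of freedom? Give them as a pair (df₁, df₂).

k = 4 groups, N = 38 total
df = (k−1, N−k) = (4−1, 38−4) = (3, 34)

degrees of freedom = [3, 34]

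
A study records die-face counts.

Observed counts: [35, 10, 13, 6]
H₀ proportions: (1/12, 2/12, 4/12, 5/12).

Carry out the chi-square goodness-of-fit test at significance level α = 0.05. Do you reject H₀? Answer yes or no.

n = 64; E_i = n·p_i = [5.33, 10.67, 21.33, 26.67]
χ² = (35−5.33)²/5.33 + (10−10.67)²/10.67 + (13−21.33)²/21.33 + (6−26.67)²/26.67 = 184.3344
df = 3
p-value (upper-tail) = 0.00000
At α=0.05: p < α → reject H₀

reject H₀: yes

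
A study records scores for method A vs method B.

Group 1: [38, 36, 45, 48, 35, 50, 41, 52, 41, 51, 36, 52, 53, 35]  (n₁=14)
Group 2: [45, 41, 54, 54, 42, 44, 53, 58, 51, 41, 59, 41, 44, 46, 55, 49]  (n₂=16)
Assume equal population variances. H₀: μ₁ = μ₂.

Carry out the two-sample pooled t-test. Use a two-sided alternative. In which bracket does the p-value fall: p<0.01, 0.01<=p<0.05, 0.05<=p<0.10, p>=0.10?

p-value bracket: 0.05<=p<0.10

x̄₁=43.786, s₁=7.095, n₁=14
x̄₂=48.562, s₂=6.324, n₂=16
s_p² = [13·7.095² + 15·6.324²]/28 = 44.7962
SE = √(s_p²·(1/14+1/16)) = 2.4494
t = (43.786−48.562)/2.4494 = -1.9502
df = 28
p-value (two-sided) = 0.06123
→ bracket: 0.05<=p<0.10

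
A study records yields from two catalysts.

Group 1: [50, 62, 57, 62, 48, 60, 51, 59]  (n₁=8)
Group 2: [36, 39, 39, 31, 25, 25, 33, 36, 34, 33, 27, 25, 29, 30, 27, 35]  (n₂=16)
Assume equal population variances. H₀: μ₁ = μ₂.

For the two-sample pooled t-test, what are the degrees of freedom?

df = n₁ + n₂ − 2 = 8 + 16 − 2 = 22

degrees of freedom = 22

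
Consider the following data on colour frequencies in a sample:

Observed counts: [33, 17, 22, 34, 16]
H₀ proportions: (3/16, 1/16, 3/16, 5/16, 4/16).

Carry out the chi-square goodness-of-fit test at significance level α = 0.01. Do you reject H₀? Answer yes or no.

n = 122; E_i = n·p_i = [22.88, 7.62, 22.88, 38.12, 30.50]
χ² = (33−22.88)²/22.88 + (17−7.62)²/7.62 + (22−22.88)²/22.88 + (34−38.12)²/38.12 + (16−30.50)²/30.50 = 23.3814
df = 4
p-value (upper-tail) = 0.00011
At α=0.01: p < α → reject H₀

reject H₀: yes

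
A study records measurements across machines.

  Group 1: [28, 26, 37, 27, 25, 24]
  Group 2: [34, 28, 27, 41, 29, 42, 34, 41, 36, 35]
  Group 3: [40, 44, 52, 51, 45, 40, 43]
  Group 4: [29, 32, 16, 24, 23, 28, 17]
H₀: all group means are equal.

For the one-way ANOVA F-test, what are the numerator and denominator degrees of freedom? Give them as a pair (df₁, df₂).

degrees of freedom = [3, 26]

k = 4 groups, N = 30 total
df = (k−1, N−k) = (4−1, 30−4) = (3, 26)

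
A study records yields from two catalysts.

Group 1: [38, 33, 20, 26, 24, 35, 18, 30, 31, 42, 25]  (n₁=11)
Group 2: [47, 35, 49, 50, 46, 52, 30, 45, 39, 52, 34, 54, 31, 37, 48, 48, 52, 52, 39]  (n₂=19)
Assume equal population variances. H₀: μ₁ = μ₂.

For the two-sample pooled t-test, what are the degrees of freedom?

df = n₁ + n₂ − 2 = 11 + 19 − 2 = 28

degrees of freedom = 28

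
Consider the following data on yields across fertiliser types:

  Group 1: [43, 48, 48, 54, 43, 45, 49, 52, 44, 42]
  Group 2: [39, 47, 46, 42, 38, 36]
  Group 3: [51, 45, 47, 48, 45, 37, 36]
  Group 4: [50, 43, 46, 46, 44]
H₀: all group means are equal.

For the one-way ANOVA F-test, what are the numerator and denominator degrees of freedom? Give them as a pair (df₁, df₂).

degrees of freedom = [3, 24]

k = 4 groups, N = 28 total
df = (k−1, N−k) = (4−1, 28−4) = (3, 24)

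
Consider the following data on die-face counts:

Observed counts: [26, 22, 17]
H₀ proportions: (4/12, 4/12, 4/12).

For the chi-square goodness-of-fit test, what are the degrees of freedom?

degrees of freedom = 2

df = k − 1 = 3 − 1 = 2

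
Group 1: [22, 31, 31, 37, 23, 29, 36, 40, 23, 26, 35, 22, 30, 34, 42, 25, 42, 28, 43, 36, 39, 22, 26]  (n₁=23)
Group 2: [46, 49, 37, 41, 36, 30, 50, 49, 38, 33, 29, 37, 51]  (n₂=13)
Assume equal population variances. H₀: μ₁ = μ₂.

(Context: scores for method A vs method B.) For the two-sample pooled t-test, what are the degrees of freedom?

degrees of freedom = 34

df = n₁ + n₂ − 2 = 23 + 13 − 2 = 34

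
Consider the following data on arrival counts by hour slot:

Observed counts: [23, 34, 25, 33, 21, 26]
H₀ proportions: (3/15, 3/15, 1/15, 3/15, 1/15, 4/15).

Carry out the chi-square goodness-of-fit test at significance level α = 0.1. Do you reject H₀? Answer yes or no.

n = 162; E_i = n·p_i = [32.40, 32.40, 10.80, 32.40, 10.80, 43.20]
χ² = (23−32.40)²/32.40 + (34−32.40)²/32.40 + (25−10.80)²/10.80 + (33−32.40)²/32.40 + (21−10.80)²/10.80 + (26−43.20)²/43.20 = 37.9691
df = 5
p-value (upper-tail) = 0.00000
At α=0.1: p < α → reject H₀

reject H₀: yes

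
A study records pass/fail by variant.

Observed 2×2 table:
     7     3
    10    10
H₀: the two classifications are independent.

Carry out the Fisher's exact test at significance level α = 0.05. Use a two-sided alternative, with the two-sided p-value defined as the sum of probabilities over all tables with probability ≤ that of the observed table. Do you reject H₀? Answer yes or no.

reject H₀: no

Margins: r₁=10, r₂=20, c₁=17, c₂=13, n=30
p_obs = C(10,7)·C(20,10)/C(30,17); sum pmf over tables with pmf ≤ p_obs
p-value (two-sided) = 0.44041
At α=0.05: p ≥ α → fail to reject H₀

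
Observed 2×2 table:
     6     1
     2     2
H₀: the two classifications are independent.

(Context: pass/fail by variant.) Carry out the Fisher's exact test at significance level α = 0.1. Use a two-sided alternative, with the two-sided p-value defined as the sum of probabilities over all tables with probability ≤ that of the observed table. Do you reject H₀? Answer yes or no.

reject H₀: no

Margins: r₁=7, r₂=4, c₁=8, c₂=3, n=11
p_obs = C(7,6)·C(4,2)/C(11,8); sum pmf over tables with pmf ≤ p_obs
p-value (two-sided) = 0.49091
At α=0.1: p ≥ α → fail to reject H₀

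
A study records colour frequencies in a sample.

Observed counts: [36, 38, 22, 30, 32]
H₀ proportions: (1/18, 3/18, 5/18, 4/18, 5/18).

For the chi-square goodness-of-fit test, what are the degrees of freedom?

degrees of freedom = 4

df = k − 1 = 5 − 1 = 4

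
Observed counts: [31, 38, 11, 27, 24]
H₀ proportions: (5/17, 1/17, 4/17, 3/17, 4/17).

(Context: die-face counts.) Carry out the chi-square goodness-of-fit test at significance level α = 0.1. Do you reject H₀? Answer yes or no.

n = 131; E_i = n·p_i = [38.53, 7.71, 30.82, 23.12, 30.82]
χ² = (31−38.53)²/38.53 + (38−7.71)²/7.71 + (11−30.82)²/30.82 + (27−23.12)²/23.12 + (24−30.82)²/30.82 = 135.4782
df = 4
p-value (upper-tail) = 0.00000
At α=0.1: p < α → reject H₀

reject H₀: yes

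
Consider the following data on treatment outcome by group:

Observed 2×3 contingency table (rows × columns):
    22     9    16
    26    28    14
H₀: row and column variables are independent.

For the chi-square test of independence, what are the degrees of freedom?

df = (r−1)(c−1) = (2−1)·(3−1) = 2

degrees of freedom = 2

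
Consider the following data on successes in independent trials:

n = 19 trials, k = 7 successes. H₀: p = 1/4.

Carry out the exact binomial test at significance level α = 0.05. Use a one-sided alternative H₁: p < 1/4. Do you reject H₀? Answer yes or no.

Exact binomial: n=19, k=7, p₀=1/4=0.2500
P(X≤7) from Σ C(n,i)·p₀^i·(1−p₀)^(n−i)
p-value (one-sided, H₁ less) = 0.92254
At α=0.05: p ≥ α → fail to reject H₀

reject H₀: no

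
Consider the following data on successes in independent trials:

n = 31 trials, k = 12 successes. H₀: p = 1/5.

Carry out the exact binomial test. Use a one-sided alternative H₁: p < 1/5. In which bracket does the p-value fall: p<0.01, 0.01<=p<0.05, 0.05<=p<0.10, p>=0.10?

Exact binomial: n=31, k=12, p₀=1/5=0.2000
P(X≤12) from Σ C(n,i)·p₀^i·(1−p₀)^(n−i)
p-value (one-sided, H₁ less) = 0.99561
→ bracket: p>=0.10

p-value bracket: p>=0.10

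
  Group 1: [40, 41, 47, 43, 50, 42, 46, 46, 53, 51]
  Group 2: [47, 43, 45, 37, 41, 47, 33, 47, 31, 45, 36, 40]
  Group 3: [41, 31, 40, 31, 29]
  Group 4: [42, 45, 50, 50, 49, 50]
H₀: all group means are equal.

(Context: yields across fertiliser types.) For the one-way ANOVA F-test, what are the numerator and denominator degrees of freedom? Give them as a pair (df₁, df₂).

degrees of freedom = [3, 29]

k = 4 groups, N = 33 total
df = (k−1, N−k) = (4−1, 33−4) = (3, 29)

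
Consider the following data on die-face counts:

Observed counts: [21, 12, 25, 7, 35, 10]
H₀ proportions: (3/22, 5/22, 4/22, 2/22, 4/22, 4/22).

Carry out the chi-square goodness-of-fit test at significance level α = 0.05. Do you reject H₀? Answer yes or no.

reject H₀: yes

n = 110; E_i = n·p_i = [15.00, 25.00, 20.00, 10.00, 20.00, 20.00]
χ² = (21−15.00)²/15.00 + (12−25.00)²/25.00 + (25−20.00)²/20.00 + (7−10.00)²/10.00 + (35−20.00)²/20.00 + (10−20.00)²/20.00 = 27.5600
df = 5
p-value (upper-tail) = 0.00004
At α=0.05: p < α → reject H₀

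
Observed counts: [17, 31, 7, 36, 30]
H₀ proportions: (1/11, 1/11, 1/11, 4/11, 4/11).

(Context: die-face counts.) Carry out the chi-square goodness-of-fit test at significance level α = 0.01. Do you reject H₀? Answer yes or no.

reject H₀: yes

n = 121; E_i = n·p_i = [11.00, 11.00, 11.00, 44.00, 44.00]
χ² = (17−11.00)²/11.00 + (31−11.00)²/11.00 + (7−11.00)²/11.00 + (36−44.00)²/44.00 + (30−44.00)²/44.00 = 47.0000
df = 4
p-value (upper-tail) = 0.00000
At α=0.01: p < α → reject H₀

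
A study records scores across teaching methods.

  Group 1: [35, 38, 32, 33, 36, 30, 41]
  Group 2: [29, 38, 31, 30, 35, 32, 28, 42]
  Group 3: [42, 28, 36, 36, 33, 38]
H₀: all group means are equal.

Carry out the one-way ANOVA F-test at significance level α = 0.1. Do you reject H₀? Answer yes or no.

reject H₀: no

Group means [35.00, 33.12, 35.50], grand mean 34.429
SSB = Σnᵢ(x̄ᵢ−x̄)² = 22.768; SSW = ΣΣ(x−x̄ᵢ)² = 360.375
MSB = 22.768/2 = 11.3839; MSW = 360.375/18 = 20.0208
F = MSB/MSW = 0.5686
df = (2, 18)
p-value (upper-tail) = 0.57616
At α=0.1: p ≥ α → fail to reject H₀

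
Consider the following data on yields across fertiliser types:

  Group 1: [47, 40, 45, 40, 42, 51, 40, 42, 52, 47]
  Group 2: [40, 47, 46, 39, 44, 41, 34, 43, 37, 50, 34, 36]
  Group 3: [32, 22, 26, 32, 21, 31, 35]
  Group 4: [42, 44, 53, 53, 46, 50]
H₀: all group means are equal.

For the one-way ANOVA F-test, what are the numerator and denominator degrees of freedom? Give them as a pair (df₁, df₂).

k = 4 groups, N = 35 total
df = (k−1, N−k) = (4−1, 35−4) = (3, 31)

degrees of freedom = [3, 31]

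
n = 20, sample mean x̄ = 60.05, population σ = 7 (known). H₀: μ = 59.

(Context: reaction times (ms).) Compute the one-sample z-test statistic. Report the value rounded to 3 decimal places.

test statistic = 0.671

SE = σ/√n = 7/√20 = 1.5652
z = (x̄−μ₀)/SE = (60.05−59)/1.5652 = 0.6708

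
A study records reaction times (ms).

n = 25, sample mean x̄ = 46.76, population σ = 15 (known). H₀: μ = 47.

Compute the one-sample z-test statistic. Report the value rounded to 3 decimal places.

SE = σ/√n = 15/√25 = 3.0000
z = (x̄−μ₀)/SE = (46.76−47)/3.0000 = -0.0800

test statistic = -0.080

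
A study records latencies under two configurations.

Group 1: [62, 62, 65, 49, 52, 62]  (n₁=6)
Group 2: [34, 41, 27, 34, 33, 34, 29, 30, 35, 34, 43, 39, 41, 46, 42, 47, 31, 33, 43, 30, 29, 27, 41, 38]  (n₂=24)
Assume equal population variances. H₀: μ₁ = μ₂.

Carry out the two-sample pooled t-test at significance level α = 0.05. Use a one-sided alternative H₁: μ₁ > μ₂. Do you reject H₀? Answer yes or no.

reject H₀: yes

x̄₁=58.667, s₁=6.501, n₁=6
x̄₂=35.875, s₂=6.024, n₂=24
s_p² = [5·6.501² + 23·6.024²]/28 = 37.3557
SE = √(s_p²·(1/6+1/24)) = 2.7897
t = (58.667−35.875)/2.7897 = 8.1699
df = 28
p-value (one-sided, H₁ greater) = 0.00000
At α=0.05: p < α → reject H₀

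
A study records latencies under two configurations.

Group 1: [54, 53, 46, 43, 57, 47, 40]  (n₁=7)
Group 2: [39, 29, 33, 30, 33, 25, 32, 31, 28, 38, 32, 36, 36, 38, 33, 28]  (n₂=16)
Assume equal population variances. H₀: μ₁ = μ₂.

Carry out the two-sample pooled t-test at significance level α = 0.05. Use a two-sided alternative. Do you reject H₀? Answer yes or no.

x̄₁=48.571, s₁=6.241, n₁=7
x̄₂=32.562, s₂=4.049, n₂=16
s_p² = [6·6.241² + 15·4.049²]/21 = 22.8406
SE = √(s_p²·(1/7+1/16)) = 2.1657
t = (48.571−32.562)/2.1657 = 7.3919
df = 21
p-value (two-sided) = 0.00000
At α=0.05: p < α → reject H₀

reject H₀: yes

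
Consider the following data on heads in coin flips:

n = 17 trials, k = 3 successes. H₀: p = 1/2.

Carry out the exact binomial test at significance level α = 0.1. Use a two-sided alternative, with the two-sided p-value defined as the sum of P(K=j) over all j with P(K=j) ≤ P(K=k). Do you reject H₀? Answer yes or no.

reject H₀: yes

Exact binomial: n=17, k=3, p₀=1/2=0.5000
P(X=j) = C(n,j)·p₀^j·(1−p₀)^(n−j); p = Σ P(X=j) over j with P(X=j) ≤ P(X=3)
p-value (two-sided) = 0.01273
At α=0.1: p < α → reject H₀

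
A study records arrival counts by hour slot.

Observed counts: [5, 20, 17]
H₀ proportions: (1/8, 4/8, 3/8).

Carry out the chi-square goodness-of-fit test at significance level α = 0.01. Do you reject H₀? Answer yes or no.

n = 42; E_i = n·p_i = [5.25, 21.00, 15.75]
χ² = (5−5.25)²/5.25 + (20−21.00)²/21.00 + (17−15.75)²/15.75 = 0.1587
df = 2
p-value (upper-tail) = 0.92370
At α=0.01: p ≥ α → fail to reject H₀

reject H₀: no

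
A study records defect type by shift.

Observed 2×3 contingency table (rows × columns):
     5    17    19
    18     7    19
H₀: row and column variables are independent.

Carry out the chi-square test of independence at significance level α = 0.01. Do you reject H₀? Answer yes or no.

reject H₀: yes

Row totals [41, 44], col totals [23, 24, 38], n=85
χ² = (5−11.09)²/11.09 + (17−11.58)²/11.58 + (19−18.33)²/18.33 + (18−11.91)²/11.91 + (7−12.42)²/12.42 + (19−19.67)²/19.67 = 11.4228
df = 2
p-value (upper-tail) = 0.00331
At α=0.01: p < α → reject H₀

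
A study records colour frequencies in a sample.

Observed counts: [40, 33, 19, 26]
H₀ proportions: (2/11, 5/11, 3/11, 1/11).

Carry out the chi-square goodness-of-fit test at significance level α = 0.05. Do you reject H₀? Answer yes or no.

reject H₀: yes

n = 118; E_i = n·p_i = [21.45, 53.64, 32.18, 10.73]
χ² = (40−21.45)²/21.45 + (33−53.64)²/53.64 + (19−32.18)²/32.18 + (26−10.73)²/10.73 = 51.1141
df = 3
p-value (upper-tail) = 0.00000
At α=0.05: p < α → reject H₀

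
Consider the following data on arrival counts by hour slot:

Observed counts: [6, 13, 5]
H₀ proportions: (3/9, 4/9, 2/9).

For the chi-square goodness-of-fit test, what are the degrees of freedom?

degrees of freedom = 2

df = k − 1 = 3 − 1 = 2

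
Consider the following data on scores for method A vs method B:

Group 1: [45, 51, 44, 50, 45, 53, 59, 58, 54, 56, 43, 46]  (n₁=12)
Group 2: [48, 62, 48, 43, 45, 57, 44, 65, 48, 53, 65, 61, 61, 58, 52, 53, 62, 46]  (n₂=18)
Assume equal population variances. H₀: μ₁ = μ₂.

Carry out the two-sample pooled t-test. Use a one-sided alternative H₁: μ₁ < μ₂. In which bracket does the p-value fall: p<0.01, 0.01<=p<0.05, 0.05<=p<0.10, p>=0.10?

x̄₁=50.333, s₁=5.694, n₁=12
x̄₂=53.944, s₂=7.565, n₂=18
s_p² = [11·5.694² + 17·7.565²]/28 = 47.4861
SE = √(s_p²·(1/12+1/18)) = 2.5681
t = (50.333−53.944)/2.5681 = -1.4061
df = 28
p-value (one-sided, H₁ less) = 0.08534
→ bracket: 0.05<=p<0.10

p-value bracket: 0.05<=p<0.10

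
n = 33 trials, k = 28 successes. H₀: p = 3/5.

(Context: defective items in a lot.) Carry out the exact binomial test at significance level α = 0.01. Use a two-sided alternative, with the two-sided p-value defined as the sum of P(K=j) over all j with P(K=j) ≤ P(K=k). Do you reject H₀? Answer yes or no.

Exact binomial: n=33, k=28, p₀=3/5=0.6000
P(X=j) = C(n,j)·p₀^j·(1−p₀)^(n−j); p = Σ P(X=j) over j with P(X=j) ≤ P(X=28)
p-value (two-sided) = 0.00374
At α=0.01: p < α → reject H₀

reject H₀: yes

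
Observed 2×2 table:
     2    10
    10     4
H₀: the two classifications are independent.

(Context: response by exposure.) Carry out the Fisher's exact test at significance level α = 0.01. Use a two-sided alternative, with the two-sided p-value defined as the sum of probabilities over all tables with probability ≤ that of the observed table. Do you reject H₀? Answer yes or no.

Margins: r₁=12, r₂=14, c₁=12, c₂=14, n=26
p_obs = C(12,2)·C(14,10)/C(26,12); sum pmf over tables with pmf ≤ p_obs
p-value (two-sided) = 0.00794
At α=0.01: p < α → reject H₀

reject H₀: yes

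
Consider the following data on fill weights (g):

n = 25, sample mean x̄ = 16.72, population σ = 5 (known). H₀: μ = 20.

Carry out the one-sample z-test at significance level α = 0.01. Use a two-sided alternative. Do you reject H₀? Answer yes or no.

reject H₀: yes

SE = σ/√n = 5/√25 = 1.0000
z = (x̄−μ₀)/SE = (16.72−20)/1.0000 = -3.2800
p-value (two-sided) = 0.00104
At α=0.01: p < α → reject H₀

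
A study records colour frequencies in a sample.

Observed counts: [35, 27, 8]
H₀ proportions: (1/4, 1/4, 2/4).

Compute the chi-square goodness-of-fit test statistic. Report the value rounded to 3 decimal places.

test statistic = 43.486

n = 70; E_i = n·p_i = [17.50, 17.50, 35.00]
χ² = (35−17.50)²/17.50 + (27−17.50)²/17.50 + (8−35.00)²/35.00 = 43.4857
df = 2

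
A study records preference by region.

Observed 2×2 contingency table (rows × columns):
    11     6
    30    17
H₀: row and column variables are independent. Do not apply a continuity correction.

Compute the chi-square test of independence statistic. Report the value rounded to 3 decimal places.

test statistic = 0.004

Row totals [17, 47], col totals [41, 23], n=64
χ² = (11−10.89)²/10.89 + (6−6.11)²/6.11 + (30−30.11)²/30.11 + (17−16.89)²/16.89 = 0.0042
df = 1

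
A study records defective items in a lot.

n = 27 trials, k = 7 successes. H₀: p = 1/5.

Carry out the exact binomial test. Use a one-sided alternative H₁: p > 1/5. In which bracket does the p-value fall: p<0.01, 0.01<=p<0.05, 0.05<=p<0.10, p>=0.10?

Exact binomial: n=27, k=7, p₀=1/5=0.2000
P(X≥7) from Σ C(n,i)·p₀^i·(1−p₀)^(n−i)
p-value (one-sided, H₁ greater) = 0.28661
→ bracket: p>=0.10

p-value bracket: p>=0.10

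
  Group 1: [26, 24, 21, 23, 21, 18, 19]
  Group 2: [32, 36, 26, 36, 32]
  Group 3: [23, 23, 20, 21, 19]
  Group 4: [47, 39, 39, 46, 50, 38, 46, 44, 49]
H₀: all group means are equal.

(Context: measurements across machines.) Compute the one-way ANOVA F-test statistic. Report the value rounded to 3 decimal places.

Group means [21.71, 32.40, 21.20, 44.22], grand mean 31.462
SSB = Σnᵢ(x̄ᵢ−x̄)² = 2661.477; SSW = ΣΣ(x−x̄ᵢ)² = 290.984
MSB = 2661.477/3 = 887.1591; MSW = 290.984/22 = 13.2266
F = MSB/MSW = 67.0741
df = (3, 22)

test statistic = 67.074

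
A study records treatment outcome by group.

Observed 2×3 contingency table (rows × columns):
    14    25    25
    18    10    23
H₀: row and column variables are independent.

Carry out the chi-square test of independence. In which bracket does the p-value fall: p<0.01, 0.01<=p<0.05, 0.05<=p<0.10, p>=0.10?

Row totals [64, 51], col totals [32, 35, 48], n=115
χ² = (14−17.81)²/17.81 + (25−19.48)²/19.48 + (25−26.71)²/26.71 + (18−14.19)²/14.19 + (10−15.52)²/15.52 + (23−21.29)²/21.29 = 5.6141
df = 2
p-value (upper-tail) = 0.06038
→ bracket: 0.05<=p<0.10

p-value bracket: 0.05<=p<0.10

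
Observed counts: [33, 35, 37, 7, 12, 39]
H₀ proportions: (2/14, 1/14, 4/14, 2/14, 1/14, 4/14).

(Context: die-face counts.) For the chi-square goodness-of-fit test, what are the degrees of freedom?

df = k − 1 = 6 − 1 = 5

degrees of freedom = 5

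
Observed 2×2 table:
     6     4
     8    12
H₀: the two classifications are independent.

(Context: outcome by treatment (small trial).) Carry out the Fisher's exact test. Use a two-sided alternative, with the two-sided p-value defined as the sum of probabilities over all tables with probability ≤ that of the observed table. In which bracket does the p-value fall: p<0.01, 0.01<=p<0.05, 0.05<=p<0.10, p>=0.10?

p-value bracket: p>=0.10

Margins: r₁=10, r₂=20, c₁=14, c₂=16, n=30
p_obs = C(10,6)·C(20,8)/C(30,14); sum pmf over tables with pmf ≤ p_obs
p-value (two-sided) = 0.44215
→ bracket: p>=0.10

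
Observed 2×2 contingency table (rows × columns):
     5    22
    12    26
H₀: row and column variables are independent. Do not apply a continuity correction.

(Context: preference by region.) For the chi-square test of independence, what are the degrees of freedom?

degrees of freedom = 1

df = (r−1)(c−1) = (2−1)·(2−1) = 1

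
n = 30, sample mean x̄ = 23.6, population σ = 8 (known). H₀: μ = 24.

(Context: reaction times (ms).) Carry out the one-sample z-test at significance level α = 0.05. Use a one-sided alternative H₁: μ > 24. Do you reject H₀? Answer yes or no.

reject H₀: no

SE = σ/√n = 8/√30 = 1.4606
z = (x̄−μ₀)/SE = (23.6−24)/1.4606 = -0.2739
p-value (one-sided, H₁ greater) = 0.60790
At α=0.05: p ≥ α → fail to reject H₀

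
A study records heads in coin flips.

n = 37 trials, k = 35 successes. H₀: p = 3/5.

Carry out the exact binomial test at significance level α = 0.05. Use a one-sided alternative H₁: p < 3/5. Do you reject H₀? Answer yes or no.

Exact binomial: n=37, k=35, p₀=3/5=0.6000
P(X≤35) from Σ C(n,i)·p₀^i·(1−p₀)^(n−i)
p-value (one-sided, H₁ less) = 1.00000
At α=0.05: p ≥ α → fail to reject H₀

reject H₀: no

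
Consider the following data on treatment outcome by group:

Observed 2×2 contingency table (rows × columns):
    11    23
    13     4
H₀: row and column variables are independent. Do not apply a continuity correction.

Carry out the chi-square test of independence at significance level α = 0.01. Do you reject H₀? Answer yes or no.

reject H₀: yes

Row totals [34, 17], col totals [24, 27], n=51
χ² = (11−16.00)²/16.00 + (23−18.00)²/18.00 + (13−8.00)²/8.00 + (4−9.00)²/9.00 = 8.8542
df = 1
p-value (upper-tail) = 0.00292
At α=0.01: p < α → reject H₀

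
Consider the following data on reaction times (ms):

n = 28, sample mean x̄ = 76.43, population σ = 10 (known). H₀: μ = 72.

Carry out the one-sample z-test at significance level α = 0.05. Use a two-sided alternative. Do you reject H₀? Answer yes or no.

reject H₀: yes

SE = σ/√n = 10/√28 = 1.8898
z = (x̄−μ₀)/SE = (76.43−72)/1.8898 = 2.3441
p-value (two-sided) = 0.01907
At α=0.05: p < α → reject H₀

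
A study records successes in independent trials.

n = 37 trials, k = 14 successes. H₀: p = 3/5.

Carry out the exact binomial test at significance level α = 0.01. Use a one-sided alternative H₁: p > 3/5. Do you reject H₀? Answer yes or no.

Exact binomial: n=37, k=14, p₀=3/5=0.6000
P(X≥14) from Σ C(n,i)·p₀^i·(1−p₀)^(n−i)
p-value (one-sided, H₁ greater) = 0.99805
At α=0.01: p ≥ α → fail to reject H₀

reject H₀: no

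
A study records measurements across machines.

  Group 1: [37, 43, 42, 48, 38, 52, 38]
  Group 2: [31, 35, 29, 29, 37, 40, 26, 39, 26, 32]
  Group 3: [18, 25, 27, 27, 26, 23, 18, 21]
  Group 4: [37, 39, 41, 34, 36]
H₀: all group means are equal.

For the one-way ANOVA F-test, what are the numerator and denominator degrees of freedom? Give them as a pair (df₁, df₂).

k = 4 groups, N = 30 total
df = (k−1, N−k) = (4−1, 30−4) = (3, 26)

degrees of freedom = [3, 26]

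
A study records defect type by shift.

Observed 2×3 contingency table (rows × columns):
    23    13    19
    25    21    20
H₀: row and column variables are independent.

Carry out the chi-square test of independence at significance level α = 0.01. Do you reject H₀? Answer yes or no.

Row totals [55, 66], col totals [48, 34, 39], n=121
χ² = (23−21.82)²/21.82 + (13−15.45)²/15.45 + (19−17.73)²/17.73 + (25−26.18)²/26.18 + (21−18.55)²/18.55 + (20−21.27)²/21.27 = 0.9996
df = 2
p-value (upper-tail) = 0.60666
At α=0.01: p ≥ α → fail to reject H₀

reject H₀: no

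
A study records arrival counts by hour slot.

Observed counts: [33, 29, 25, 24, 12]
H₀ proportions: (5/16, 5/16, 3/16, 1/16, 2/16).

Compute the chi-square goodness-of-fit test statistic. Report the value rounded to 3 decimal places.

test statistic = 38.604

n = 123; E_i = n·p_i = [38.44, 38.44, 23.06, 7.69, 15.38]
χ² = (33−38.44)²/38.44 + (29−38.44)²/38.44 + (25−23.06)²/23.06 + (24−7.69)²/7.69 + (12−15.38)²/15.38 = 38.6043
df = 4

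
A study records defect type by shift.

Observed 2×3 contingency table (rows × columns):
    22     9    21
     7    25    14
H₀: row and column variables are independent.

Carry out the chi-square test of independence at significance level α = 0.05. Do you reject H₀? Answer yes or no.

Row totals [52, 46], col totals [29, 34, 35], n=98
χ² = (22−15.39)²/15.39 + (9−18.04)²/18.04 + (21−18.57)²/18.57 + (7−13.61)²/13.61 + (25−15.96)²/15.96 + (14−16.43)²/16.43 = 16.3821
df = 2
p-value (upper-tail) = 0.00028
At α=0.05: p < α → reject H₀

reject H₀: yes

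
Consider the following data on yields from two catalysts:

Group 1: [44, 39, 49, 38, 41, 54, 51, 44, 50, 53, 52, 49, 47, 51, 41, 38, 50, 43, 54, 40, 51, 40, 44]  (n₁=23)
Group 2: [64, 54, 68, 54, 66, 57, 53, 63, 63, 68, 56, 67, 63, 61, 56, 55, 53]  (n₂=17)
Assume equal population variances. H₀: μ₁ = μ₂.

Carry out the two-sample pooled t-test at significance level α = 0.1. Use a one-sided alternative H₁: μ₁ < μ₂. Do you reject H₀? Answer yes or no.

reject H₀: yes

x̄₁=46.217, s₁=5.469, n₁=23
x̄₂=60.059, s₂=5.551, n₂=17
s_p² = [22·5.469² + 16·5.551²]/38 = 30.2856
SE = √(s_p²·(1/23+1/17)) = 1.7602
t = (46.217−60.059)/1.7602 = -7.8636
df = 38
p-value (one-sided, H₁ less) = 0.00000
At α=0.1: p < α → reject H₀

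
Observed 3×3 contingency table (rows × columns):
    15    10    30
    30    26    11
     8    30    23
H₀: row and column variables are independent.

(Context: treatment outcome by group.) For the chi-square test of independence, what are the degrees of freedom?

df = (r−1)(c−1) = (3−1)·(3−1) = 4

degrees of freedom = 4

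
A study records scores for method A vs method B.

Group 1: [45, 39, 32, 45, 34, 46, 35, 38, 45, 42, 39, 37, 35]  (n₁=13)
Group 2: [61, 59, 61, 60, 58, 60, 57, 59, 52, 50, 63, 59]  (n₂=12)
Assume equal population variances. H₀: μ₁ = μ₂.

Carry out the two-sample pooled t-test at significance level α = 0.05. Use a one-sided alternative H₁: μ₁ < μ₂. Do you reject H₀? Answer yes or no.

x̄₁=39.385, s₁=4.788, n₁=13
x̄₂=58.250, s₂=3.745, n₂=12
s_p² = [12·4.788² + 11·3.745²]/23 = 18.6664
SE = √(s_p²·(1/13+1/12)) = 1.7296
t = (39.385−58.250)/1.7296 = -10.9076
df = 23
p-value (one-sided, H₁ less) = 0.00000
At α=0.05: p < α → reject H₀

reject H₀: yes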